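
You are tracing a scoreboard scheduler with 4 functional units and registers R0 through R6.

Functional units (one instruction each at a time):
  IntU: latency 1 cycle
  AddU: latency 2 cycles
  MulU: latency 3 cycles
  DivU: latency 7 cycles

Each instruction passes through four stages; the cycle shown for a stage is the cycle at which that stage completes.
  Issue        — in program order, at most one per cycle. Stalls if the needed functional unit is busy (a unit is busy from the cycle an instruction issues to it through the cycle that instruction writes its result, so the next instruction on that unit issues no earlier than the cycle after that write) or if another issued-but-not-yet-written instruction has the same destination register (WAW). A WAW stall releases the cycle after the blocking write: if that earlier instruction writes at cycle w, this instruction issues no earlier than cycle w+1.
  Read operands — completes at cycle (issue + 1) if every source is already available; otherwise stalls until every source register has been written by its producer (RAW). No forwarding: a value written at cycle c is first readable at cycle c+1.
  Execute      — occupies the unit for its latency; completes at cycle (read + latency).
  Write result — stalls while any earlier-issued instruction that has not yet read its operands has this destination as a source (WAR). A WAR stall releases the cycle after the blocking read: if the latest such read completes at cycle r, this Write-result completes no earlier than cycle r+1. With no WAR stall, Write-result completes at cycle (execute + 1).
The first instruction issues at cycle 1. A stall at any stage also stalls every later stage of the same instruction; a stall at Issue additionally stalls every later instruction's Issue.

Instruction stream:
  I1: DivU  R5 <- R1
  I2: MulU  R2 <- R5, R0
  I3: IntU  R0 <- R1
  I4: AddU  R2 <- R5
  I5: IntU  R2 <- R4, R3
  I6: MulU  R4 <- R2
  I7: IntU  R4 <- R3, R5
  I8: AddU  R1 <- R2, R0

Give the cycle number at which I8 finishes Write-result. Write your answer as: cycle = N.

cycle 1: issue I1 (DivU)
cycle 2: I1 read-ops | issue I2 (MulU)
cycle 3: issue I3 (IntU)
cycle 4: I3 read-ops
cycle 5: I3 finished on IntU
cycle 9: I1 finished on DivU
cycle 10: I1→R5
cycle 11: I2 read-ops
cycle 12: I3→R0
cycle 14: I2 finished on MulU
cycle 15: I2→R2
cycle 16: issue I4 (AddU)
cycle 17: I4 read-ops
cycle 19: I4 finished on AddU
cycle 20: I4→R2
cycle 21: issue I5 (IntU)
cycle 22: I5 read-ops | issue I6 (MulU)
cycle 23: I5 finished on IntU
cycle 24: I5→R2
cycle 25: I6 read-ops
cycle 28: I6 finished on MulU
cycle 29: I6→R4
cycle 30: issue I7 (IntU)
cycle 31: I7 read-ops | issue I8 (AddU)
cycle 32: I7 finished on IntU | I8 read-ops
cycle 33: I7→R4
cycle 34: I8 finished on AddU
cycle 35: I8→R1

cycle = 35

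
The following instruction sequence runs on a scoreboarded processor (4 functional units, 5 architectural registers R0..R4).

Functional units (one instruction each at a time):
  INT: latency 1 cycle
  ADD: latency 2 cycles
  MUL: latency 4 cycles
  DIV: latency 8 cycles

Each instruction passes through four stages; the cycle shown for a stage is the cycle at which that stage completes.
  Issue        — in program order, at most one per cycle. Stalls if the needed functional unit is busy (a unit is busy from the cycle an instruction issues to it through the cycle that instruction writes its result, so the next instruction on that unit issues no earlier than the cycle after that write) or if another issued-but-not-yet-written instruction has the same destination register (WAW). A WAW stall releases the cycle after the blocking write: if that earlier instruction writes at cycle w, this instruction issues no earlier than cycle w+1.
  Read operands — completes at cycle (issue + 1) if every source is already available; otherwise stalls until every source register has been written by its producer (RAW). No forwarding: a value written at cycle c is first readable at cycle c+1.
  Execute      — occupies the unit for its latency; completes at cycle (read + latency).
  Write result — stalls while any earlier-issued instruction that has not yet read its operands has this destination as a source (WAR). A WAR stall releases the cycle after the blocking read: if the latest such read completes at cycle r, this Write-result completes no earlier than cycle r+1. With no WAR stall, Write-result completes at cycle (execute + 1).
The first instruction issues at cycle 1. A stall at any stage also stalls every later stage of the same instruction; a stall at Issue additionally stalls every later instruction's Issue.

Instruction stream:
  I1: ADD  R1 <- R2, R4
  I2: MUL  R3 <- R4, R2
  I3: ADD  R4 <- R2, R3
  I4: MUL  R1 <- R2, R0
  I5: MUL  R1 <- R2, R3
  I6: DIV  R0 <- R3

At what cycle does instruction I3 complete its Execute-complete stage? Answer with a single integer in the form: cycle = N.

I1 -> (1, 2, 4, 5)
I2 -> (2, 3, 7, 8)
I3 -> (6, 9, 11, 12)  // struct: ADD busy until I1 writes@5, RAW R3: wait I2 write@8
I4 -> (9, 10, 14, 15)  // struct: MUL busy until I2 writes@8
I5 -> (16, 17, 21, 22)  // struct: MUL busy until I4 writes@15
I6 -> (17, 18, 26, 27)

cycle = 11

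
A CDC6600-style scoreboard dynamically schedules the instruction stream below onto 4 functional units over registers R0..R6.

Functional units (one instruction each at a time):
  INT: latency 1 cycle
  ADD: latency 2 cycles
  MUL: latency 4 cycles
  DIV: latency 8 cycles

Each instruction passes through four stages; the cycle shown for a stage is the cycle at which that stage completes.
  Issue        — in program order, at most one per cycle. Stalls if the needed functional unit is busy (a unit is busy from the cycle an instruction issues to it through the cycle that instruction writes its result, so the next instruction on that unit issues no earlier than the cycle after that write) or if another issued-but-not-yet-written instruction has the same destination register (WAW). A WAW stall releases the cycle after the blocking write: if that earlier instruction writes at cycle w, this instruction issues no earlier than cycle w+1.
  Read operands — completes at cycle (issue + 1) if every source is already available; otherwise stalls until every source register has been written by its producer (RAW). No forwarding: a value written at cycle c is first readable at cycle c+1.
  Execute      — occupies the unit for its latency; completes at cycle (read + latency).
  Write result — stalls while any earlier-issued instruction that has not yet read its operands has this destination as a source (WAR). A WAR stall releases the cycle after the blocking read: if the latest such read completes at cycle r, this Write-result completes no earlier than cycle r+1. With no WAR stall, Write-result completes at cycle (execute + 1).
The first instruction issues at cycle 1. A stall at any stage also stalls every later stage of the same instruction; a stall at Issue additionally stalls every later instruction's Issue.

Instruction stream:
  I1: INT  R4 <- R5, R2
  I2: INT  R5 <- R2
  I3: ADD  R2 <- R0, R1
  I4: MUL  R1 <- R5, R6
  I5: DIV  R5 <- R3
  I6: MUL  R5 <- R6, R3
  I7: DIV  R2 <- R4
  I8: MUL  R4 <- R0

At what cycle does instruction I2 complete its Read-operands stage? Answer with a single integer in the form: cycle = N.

cycle = 6

  I1 | 1 | 2 | 3 | 4
  I2 | 5 | 6 | 7 | 8   struct: INT busy until I1 writes@4
  I3 | 6 | 7 | 9 | 10
  I4 | 7 | 9 | 13 | 14   RAW R5: wait I2 write@8
  I5 | 9 | 10 | 18 | 19   WAW R5: wait I2 write@8
  I6 | 20 | 21 | 25 | 26   WAW R5: wait I5 write@19
  I7 | 21 | 22 | 30 | 31
  I8 | 27 | 28 | 32 | 33   struct: MUL busy until I6 writes@26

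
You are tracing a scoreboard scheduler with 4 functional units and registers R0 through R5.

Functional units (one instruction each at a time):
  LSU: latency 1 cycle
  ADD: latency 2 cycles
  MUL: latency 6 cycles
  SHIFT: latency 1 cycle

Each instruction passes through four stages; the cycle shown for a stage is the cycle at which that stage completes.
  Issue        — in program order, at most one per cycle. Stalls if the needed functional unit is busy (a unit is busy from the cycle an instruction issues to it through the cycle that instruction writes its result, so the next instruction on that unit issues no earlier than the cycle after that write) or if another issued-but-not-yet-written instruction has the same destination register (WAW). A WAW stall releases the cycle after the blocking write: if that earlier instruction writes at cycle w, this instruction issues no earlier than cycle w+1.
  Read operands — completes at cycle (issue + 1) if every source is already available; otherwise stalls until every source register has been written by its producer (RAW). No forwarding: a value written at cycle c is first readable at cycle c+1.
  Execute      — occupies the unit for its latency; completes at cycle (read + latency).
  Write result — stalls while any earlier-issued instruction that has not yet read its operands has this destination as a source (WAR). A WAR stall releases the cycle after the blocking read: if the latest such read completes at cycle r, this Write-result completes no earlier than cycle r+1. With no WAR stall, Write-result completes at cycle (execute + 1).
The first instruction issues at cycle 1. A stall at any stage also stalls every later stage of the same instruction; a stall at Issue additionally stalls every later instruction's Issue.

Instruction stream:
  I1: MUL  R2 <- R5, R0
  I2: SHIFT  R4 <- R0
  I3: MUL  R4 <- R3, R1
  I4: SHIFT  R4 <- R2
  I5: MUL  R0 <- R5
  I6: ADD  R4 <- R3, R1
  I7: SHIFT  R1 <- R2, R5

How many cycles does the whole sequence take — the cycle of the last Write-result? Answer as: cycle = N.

I1: IS=1 RO=2 EX=8 WR=9
I2: IS=2 RO=3 EX=4 WR=5
I3: IS=10 RO=11 EX=17 WR=18  [struct: MUL busy until I1 writes@9]
I4: IS=19 RO=20 EX=21 WR=22  [WAW R4: wait I3 write@18]
I5: IS=20 RO=21 EX=27 WR=28
I6: IS=23 RO=24 EX=26 WR=27  [WAW R4: wait I4 write@22]
I7: IS=24 RO=25 EX=26 WR=27

cycle = 28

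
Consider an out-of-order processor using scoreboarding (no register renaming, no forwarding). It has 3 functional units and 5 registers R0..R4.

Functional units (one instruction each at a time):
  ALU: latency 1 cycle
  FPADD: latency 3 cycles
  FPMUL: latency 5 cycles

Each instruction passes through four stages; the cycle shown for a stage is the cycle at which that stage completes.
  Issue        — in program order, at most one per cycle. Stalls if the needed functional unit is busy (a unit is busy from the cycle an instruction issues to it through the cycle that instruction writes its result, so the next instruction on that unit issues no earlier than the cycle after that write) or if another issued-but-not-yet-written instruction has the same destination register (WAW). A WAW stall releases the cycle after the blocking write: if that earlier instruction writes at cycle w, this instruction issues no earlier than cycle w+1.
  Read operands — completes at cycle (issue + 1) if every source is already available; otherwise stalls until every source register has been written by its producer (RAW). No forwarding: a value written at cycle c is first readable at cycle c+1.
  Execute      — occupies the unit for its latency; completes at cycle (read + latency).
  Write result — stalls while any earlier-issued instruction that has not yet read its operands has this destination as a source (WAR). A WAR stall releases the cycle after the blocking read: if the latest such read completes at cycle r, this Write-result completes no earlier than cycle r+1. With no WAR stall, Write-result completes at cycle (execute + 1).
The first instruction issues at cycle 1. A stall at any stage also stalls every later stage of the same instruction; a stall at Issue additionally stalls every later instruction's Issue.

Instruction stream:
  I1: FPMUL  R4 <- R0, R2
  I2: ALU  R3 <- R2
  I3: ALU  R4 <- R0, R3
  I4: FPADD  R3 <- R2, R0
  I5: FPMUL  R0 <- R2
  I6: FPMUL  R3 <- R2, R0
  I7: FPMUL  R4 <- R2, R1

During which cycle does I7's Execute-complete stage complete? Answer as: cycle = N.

cycle = 33

t=1  I1 issues→FPMUL
t=2  I1 reads; I2 issues→ALU
t=3  I2 reads
t=4  I2 exec-done
t=5  I2 writes R3
t=7  I1 exec-done
t=8  I1 writes R4
t=9  I3 issues→ALU
t=10  I3 reads; I4 issues→FPADD
t=11  I3 exec-done; I4 reads; I5 issues→FPMUL
t=12  I3 writes R4; I5 reads
t=14  I4 exec-done
t=15  I4 writes R3
t=17  I5 exec-done
t=18  I5 writes R0
t=19  I6 issues→FPMUL
t=20  I6 reads
t=25  I6 exec-done
t=26  I6 writes R3
t=27  I7 issues→FPMUL
t=28  I7 reads
t=33  I7 exec-done
t=34  I7 writes R4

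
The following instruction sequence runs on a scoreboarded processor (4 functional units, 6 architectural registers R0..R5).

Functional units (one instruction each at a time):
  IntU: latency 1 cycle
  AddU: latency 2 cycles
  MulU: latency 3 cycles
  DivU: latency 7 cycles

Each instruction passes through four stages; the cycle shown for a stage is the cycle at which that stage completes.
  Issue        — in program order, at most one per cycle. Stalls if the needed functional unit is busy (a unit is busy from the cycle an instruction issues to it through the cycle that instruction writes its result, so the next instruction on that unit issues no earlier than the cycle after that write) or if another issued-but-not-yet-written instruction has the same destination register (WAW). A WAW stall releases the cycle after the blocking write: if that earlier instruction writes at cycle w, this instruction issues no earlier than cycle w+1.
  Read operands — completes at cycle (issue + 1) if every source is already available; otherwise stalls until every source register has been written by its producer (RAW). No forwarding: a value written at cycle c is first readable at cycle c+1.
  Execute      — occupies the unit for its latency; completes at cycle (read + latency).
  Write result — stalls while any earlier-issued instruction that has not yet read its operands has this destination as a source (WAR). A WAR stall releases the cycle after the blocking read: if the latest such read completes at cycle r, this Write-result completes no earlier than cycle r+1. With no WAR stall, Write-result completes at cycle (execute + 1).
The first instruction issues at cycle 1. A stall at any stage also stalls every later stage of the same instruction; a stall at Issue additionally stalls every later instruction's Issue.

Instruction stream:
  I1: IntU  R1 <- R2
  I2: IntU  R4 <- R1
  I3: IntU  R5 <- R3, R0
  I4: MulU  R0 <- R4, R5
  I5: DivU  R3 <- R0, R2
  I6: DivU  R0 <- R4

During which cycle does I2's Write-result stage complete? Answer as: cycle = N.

t=1  issue I1 (IntU)
t=2  I1 read-ops
t=3  I1 finished on IntU
t=4  I1→R1
t=5  issue I2 (IntU)
t=6  I2 read-ops
t=7  I2 finished on IntU
t=8  I2→R4
t=9  issue I3 (IntU)
t=10  I3 read-ops, issue I4 (MulU)
t=11  I3 finished on IntU, issue I5 (DivU)
t=12  I3→R5
t=13  I4 read-ops
t=16  I4 finished on MulU
t=17  I4→R0
t=18  I5 read-ops
t=25  I5 finished on DivU
t=26  I5→R3
t=27  issue I6 (DivU)
t=28  I6 read-ops
t=35  I6 finished on DivU
t=36  I6→R0

cycle = 8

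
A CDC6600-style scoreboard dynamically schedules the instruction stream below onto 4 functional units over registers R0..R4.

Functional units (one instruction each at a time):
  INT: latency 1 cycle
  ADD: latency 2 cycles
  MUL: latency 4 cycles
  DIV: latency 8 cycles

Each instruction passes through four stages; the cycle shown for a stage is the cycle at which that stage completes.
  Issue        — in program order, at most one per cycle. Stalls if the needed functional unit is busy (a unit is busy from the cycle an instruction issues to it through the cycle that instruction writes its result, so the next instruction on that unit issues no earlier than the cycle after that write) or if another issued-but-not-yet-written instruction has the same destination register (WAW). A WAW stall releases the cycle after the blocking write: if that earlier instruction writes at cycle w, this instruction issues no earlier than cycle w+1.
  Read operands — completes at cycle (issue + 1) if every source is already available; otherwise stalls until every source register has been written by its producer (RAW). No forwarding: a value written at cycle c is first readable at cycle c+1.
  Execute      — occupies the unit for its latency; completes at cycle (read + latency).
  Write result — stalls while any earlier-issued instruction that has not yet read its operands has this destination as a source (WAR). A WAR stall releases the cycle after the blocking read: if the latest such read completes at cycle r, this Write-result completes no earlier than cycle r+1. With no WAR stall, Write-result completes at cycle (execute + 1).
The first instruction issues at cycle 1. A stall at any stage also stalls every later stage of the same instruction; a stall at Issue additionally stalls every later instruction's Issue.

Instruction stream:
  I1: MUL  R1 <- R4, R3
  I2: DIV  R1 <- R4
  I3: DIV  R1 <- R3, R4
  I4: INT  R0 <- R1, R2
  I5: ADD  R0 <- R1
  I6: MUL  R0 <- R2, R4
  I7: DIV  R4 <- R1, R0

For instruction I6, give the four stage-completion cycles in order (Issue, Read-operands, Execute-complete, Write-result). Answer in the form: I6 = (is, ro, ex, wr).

I6 = (38, 39, 43, 44)

c1: issue I1 (MUL)
c2: I1 read-ops
c6: I1 finished on MUL
c7: I1→R1
c8: issue I2 (DIV)
c9: I2 read-ops
c17: I2 finished on DIV
c18: I2→R1
c19: issue I3 (DIV)
c20: I3 read-ops | issue I4 (INT)
c28: I3 finished on DIV
c29: I3→R1
c30: I4 read-ops
c31: I4 finished on INT
c32: I4→R0
c33: issue I5 (ADD)
c34: I5 read-ops
c36: I5 finished on ADD
c37: I5→R0
c38: issue I6 (MUL)
c39: I6 read-ops | issue I7 (DIV)
c43: I6 finished on MUL
c44: I6→R0
c45: I7 read-ops
c53: I7 finished on DIV
c54: I7→R4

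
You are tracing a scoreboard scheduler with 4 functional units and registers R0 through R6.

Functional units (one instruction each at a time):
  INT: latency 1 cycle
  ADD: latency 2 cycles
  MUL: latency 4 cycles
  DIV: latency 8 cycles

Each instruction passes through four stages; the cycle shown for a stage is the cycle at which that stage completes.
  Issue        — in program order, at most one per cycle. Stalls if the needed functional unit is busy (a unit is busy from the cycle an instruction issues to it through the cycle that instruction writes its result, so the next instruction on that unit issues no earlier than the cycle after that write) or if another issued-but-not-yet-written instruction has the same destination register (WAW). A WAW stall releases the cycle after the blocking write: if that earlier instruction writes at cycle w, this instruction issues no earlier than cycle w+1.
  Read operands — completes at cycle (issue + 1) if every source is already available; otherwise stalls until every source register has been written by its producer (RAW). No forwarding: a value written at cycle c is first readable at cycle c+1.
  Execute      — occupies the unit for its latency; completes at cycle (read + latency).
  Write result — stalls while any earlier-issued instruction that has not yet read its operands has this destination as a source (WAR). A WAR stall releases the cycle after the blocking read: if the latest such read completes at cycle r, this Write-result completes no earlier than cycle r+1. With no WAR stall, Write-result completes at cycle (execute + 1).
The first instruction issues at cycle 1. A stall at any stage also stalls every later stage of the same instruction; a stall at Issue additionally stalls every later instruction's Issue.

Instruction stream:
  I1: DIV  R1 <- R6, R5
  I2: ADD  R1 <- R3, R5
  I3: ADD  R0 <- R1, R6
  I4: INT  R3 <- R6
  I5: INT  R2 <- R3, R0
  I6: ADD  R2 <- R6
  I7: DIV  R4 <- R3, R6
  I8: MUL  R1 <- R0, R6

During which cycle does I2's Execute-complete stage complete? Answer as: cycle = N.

t=1  I1 issues→DIV
t=2  I1 reads
t=10  I1 exec-done
t=11  I1 writes R1
t=12  I2 issues→ADD
t=13  I2 reads
t=15  I2 exec-done
t=16  I2 writes R1
t=17  I3 issues→ADD
t=18  I3 reads, I4 issues→INT
t=19  I4 reads
t=20  I3 exec-done, I4 exec-done
t=21  I3 writes R0, I4 writes R3
t=22  I5 issues→INT
t=23  I5 reads
t=24  I5 exec-done
t=25  I5 writes R2
t=26  I6 issues→ADD
t=27  I6 reads, I7 issues→DIV
t=28  I7 reads, I8 issues→MUL
t=29  I6 exec-done, I8 reads
t=30  I6 writes R2
t=33  I8 exec-done
t=34  I8 writes R1
t=36  I7 exec-done
t=37  I7 writes R4

cycle = 15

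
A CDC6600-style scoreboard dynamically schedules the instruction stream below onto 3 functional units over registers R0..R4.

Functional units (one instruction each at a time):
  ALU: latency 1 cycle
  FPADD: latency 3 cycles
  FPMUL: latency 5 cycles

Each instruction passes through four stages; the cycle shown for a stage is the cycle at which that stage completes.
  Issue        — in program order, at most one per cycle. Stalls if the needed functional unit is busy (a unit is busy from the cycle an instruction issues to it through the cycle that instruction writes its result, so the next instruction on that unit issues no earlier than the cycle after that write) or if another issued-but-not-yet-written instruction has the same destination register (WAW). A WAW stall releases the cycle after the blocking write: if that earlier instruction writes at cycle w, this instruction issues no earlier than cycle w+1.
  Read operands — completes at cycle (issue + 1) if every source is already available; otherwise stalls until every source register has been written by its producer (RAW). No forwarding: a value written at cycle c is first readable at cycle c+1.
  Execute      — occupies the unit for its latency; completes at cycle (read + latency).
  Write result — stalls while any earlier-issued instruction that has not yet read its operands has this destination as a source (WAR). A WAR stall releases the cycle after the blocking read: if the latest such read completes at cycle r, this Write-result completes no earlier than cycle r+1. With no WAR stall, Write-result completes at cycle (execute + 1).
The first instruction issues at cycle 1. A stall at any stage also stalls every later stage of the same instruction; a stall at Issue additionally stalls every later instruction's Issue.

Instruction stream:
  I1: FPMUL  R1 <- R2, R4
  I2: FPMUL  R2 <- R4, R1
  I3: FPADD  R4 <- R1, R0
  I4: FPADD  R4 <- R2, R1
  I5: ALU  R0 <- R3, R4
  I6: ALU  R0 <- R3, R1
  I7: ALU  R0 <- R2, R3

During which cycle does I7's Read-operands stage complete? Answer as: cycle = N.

cycle = 30

[I1] 1/2/7/8
[I2] 9/10/15/16  (struct: FPMUL busy until I1 writes@8)
[I3] 10/11/14/15
[I4] 16/17/20/21  (struct: FPADD busy until I3 writes@15)
[I5] 17/22/23/24  (RAW R4: wait I4 write@21)
[I6] 25/26/27/28  (struct: ALU busy until I5 writes@24)
[I7] 29/30/31/32  (struct: ALU busy until I6 writes@28)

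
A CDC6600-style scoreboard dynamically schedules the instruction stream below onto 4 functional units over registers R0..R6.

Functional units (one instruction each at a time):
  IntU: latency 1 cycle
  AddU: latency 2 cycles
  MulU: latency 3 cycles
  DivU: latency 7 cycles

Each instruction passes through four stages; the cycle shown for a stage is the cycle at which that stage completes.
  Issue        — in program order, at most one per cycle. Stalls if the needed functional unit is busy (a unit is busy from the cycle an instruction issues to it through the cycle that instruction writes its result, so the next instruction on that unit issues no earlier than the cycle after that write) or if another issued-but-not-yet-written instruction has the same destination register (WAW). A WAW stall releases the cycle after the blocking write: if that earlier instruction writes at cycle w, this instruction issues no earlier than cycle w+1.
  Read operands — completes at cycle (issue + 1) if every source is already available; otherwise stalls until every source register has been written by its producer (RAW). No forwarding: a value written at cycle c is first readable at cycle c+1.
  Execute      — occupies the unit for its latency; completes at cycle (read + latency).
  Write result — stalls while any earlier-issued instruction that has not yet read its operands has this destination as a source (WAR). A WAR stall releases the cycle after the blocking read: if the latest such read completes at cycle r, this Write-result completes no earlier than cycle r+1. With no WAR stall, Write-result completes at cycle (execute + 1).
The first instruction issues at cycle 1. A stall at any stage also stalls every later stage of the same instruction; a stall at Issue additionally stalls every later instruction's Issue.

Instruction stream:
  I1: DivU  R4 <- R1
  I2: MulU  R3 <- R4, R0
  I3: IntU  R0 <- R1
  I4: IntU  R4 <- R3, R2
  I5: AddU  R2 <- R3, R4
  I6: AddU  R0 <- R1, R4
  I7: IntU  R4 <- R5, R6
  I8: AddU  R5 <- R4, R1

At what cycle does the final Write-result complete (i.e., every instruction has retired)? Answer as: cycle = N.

cycle = 32

cycle 1: I1 issues→DivU
cycle 2: I1 reads · I2 issues→MulU
cycle 3: I3 issues→IntU
cycle 4: I3 reads
cycle 5: I3 exec-done
cycle 9: I1 exec-done
cycle 10: I1 writes R4
cycle 11: I2 reads
cycle 12: I3 writes R0
cycle 13: I4 issues→IntU
cycle 14: I2 exec-done · I5 issues→AddU
cycle 15: I2 writes R3
cycle 16: I4 reads
cycle 17: I4 exec-done
cycle 18: I4 writes R4
cycle 19: I5 reads
cycle 21: I5 exec-done
cycle 22: I5 writes R2
cycle 23: I6 issues→AddU
cycle 24: I6 reads · I7 issues→IntU
cycle 25: I7 reads
cycle 26: I6 exec-done · I7 exec-done
cycle 27: I6 writes R0 · I7 writes R4
cycle 28: I8 issues→AddU
cycle 29: I8 reads
cycle 31: I8 exec-done
cycle 32: I8 writes R5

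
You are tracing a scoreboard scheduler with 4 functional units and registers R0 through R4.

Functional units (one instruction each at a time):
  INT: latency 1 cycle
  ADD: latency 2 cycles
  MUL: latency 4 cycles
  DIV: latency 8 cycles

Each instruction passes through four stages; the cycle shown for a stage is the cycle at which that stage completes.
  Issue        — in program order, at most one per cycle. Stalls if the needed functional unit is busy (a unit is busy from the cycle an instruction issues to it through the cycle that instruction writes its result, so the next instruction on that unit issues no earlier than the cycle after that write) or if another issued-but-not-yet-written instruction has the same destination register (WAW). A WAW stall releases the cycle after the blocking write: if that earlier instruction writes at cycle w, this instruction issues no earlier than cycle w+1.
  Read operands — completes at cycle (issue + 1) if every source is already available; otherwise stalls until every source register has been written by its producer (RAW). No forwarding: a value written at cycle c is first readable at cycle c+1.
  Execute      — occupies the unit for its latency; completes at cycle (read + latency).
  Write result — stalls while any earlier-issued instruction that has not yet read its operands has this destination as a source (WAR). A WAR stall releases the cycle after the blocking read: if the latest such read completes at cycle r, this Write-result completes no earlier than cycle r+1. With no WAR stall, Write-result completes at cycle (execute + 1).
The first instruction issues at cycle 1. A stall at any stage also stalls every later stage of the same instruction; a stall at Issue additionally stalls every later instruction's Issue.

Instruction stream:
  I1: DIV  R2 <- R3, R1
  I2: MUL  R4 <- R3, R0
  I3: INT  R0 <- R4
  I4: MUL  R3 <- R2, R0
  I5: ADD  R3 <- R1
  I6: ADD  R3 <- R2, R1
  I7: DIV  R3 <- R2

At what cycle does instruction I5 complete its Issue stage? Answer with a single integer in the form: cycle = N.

[I1] 1/2/10/11
[I2] 2/3/7/8
[I3] 3/9/10/11  (RAW R4: wait I2 write@8)
[I4] 9/12/16/17  (struct: MUL busy until I2 writes@8; RAW R2: wait I1 write@11; RAW R0: wait I3 write@11)
[I5] 18/19/21/22  (WAW R3: wait I4 write@17)
[I6] 23/24/26/27  (struct: ADD busy until I5 writes@22)
[I7] 28/29/37/38  (WAW R3: wait I6 write@27)

cycle = 18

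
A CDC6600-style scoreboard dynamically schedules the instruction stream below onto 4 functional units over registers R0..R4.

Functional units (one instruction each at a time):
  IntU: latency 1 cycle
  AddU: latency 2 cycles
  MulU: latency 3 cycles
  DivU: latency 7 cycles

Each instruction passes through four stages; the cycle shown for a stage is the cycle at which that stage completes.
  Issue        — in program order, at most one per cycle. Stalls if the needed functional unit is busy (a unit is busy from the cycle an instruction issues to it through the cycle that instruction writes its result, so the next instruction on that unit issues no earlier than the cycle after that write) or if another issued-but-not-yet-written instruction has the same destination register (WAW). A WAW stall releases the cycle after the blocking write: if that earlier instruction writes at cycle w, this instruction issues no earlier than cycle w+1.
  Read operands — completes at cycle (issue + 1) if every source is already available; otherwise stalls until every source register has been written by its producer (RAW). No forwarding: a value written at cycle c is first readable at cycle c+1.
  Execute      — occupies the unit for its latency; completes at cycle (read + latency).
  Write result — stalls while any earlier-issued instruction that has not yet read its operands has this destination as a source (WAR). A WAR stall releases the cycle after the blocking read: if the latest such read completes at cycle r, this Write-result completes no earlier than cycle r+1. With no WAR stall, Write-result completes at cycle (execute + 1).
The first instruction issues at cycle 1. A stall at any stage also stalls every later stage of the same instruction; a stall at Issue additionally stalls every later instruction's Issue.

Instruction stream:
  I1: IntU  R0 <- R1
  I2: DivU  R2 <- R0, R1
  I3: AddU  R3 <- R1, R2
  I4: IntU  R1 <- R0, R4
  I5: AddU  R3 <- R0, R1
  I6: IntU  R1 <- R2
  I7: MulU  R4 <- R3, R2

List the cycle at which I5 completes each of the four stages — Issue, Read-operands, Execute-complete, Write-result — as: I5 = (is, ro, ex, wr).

I5 = (18, 19, 21, 22)

I1  is:1  ro:2  ex:3  wr:4
I2  is:2  ro:5  ex:12  wr:13  — RAW R0: wait I1 write@4
I3  is:3  ro:14  ex:16  wr:17  — RAW R2: wait I2 write@13
I4  is:5  ro:6  ex:7  wr:15  — struct: IntU busy until I1 writes@4, WAR R1: wait I3 read@14
I5  is:18  ro:19  ex:21  wr:22  — struct: AddU busy until I3 writes@17
I6  is:19  ro:20  ex:21  wr:22
I7  is:20  ro:23  ex:26  wr:27  — RAW R3: wait I5 write@22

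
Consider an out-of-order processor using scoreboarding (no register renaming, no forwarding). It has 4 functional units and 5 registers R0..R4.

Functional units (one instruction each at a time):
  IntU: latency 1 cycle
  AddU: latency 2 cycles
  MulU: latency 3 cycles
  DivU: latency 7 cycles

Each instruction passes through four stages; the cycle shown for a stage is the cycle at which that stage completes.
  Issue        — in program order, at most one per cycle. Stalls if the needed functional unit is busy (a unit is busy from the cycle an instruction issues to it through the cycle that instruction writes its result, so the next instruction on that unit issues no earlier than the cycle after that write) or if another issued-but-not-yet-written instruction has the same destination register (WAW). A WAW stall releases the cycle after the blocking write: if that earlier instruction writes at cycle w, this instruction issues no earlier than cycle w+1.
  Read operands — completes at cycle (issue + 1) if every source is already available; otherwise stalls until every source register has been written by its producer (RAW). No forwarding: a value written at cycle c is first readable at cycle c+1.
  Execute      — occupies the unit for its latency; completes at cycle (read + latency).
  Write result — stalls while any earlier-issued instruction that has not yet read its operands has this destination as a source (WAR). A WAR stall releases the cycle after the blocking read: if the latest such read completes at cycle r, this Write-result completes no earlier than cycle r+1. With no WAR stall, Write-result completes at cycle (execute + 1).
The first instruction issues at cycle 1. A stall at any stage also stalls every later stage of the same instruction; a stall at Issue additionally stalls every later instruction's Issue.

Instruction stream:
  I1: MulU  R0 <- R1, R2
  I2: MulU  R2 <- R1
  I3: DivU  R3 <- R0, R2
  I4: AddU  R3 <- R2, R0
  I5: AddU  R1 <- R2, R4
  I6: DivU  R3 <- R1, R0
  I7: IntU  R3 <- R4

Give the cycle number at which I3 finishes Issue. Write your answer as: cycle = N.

cycle = 8

[I1] 1/2/5/6
[I2] 7/8/11/12  (struct: MulU busy until I1 writes@6)
[I3] 8/13/20/21  (RAW R2: wait I2 write@12)
[I4] 22/23/25/26  (WAW R3: wait I3 write@21)
[I5] 27/28/30/31  (struct: AddU busy until I4 writes@26)
[I6] 28/32/39/40  (RAW R1: wait I5 write@31)
[I7] 41/42/43/44  (WAW R3: wait I6 write@40)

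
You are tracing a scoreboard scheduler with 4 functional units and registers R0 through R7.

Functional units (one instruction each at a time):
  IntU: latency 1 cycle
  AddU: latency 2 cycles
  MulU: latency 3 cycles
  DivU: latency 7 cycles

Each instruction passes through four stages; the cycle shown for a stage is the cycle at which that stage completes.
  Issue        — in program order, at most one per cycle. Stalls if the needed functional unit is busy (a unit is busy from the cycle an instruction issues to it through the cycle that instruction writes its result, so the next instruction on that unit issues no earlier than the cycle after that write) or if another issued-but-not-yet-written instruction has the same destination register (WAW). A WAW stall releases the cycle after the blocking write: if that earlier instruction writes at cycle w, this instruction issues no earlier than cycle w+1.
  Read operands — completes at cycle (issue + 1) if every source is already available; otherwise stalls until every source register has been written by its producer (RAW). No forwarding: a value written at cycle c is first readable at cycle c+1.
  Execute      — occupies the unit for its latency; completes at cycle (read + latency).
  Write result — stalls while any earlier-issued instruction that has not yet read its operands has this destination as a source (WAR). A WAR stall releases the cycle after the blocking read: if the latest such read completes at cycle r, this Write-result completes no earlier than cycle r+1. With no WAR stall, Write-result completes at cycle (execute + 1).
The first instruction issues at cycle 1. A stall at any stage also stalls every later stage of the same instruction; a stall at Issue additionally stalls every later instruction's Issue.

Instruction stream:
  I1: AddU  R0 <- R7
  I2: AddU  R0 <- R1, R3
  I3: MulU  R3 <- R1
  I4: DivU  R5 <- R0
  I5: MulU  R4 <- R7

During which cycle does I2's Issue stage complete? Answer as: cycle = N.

[1] issue I1 (AddU)
[2] I1 read-ops
[4] I1 finished on AddU
[5] I1→R0
[6] issue I2 (AddU)
[7] I2 read-ops · issue I3 (MulU)
[8] I3 read-ops · issue I4 (DivU)
[9] I2 finished on AddU
[10] I2→R0
[11] I3 finished on MulU · I4 read-ops
[12] I3→R3
[13] issue I5 (MulU)
[14] I5 read-ops
[17] I5 finished on MulU
[18] I4 finished on DivU · I5→R4
[19] I4→R5

cycle = 6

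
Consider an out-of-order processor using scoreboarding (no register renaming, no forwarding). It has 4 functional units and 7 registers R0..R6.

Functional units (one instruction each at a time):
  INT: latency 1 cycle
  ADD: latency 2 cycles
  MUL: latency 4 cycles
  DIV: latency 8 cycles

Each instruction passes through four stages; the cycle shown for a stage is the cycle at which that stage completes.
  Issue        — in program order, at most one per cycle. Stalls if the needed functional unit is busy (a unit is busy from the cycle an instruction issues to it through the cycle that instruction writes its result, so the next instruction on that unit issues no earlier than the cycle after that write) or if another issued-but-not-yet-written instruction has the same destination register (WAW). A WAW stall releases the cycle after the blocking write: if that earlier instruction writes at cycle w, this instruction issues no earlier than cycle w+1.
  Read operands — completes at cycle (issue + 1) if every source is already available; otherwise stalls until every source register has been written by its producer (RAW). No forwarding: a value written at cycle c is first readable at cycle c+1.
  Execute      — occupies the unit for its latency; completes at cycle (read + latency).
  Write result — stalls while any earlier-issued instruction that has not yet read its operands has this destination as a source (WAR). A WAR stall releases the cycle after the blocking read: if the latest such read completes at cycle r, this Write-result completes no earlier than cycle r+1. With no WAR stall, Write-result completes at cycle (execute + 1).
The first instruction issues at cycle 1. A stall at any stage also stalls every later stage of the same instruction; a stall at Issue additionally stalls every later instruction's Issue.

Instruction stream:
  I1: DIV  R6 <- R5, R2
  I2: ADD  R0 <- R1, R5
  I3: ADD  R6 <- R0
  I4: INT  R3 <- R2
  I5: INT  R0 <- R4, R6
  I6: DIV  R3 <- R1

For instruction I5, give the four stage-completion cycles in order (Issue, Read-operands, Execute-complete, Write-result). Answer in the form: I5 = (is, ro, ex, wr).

[I1] 1/2/10/11
[I2] 2/3/5/6
[I3] 12/13/15/16  (WAW R6: wait I1 write@11)
[I4] 13/14/15/16
[I5] 17/18/19/20  (struct: INT busy until I4 writes@16)
[I6] 18/19/27/28

I5 = (17, 18, 19, 20)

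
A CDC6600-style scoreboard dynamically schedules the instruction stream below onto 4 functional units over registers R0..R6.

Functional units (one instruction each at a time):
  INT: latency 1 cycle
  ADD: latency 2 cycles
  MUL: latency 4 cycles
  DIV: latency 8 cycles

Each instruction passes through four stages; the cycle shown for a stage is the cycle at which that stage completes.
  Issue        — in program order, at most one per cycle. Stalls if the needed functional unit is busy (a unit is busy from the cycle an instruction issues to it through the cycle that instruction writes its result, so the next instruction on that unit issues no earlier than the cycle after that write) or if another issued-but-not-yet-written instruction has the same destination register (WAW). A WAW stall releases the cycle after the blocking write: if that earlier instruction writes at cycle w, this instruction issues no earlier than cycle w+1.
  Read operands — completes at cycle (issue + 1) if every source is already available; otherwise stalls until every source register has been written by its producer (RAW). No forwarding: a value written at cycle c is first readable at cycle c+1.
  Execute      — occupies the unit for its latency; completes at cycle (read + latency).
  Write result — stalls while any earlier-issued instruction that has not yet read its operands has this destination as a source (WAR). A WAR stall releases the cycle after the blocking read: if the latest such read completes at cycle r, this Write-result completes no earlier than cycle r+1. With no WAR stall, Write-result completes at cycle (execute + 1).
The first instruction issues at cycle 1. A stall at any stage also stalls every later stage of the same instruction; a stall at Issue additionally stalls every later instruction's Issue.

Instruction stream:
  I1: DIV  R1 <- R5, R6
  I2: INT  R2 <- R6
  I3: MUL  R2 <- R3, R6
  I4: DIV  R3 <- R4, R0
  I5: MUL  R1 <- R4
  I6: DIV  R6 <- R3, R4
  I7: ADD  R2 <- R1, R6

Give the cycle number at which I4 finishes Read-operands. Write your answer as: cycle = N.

cycle = 13

[I1] 1/2/10/11
[I2] 2/3/4/5
[I3] 6/7/11/12  (WAW R2: wait I2 write@5)
[I4] 12/13/21/22  (struct: DIV busy until I1 writes@11)
[I5] 13/14/18/19
[I6] 23/24/32/33  (struct: DIV busy until I4 writes@22)
[I7] 24/34/36/37  (RAW R6: wait I6 write@33)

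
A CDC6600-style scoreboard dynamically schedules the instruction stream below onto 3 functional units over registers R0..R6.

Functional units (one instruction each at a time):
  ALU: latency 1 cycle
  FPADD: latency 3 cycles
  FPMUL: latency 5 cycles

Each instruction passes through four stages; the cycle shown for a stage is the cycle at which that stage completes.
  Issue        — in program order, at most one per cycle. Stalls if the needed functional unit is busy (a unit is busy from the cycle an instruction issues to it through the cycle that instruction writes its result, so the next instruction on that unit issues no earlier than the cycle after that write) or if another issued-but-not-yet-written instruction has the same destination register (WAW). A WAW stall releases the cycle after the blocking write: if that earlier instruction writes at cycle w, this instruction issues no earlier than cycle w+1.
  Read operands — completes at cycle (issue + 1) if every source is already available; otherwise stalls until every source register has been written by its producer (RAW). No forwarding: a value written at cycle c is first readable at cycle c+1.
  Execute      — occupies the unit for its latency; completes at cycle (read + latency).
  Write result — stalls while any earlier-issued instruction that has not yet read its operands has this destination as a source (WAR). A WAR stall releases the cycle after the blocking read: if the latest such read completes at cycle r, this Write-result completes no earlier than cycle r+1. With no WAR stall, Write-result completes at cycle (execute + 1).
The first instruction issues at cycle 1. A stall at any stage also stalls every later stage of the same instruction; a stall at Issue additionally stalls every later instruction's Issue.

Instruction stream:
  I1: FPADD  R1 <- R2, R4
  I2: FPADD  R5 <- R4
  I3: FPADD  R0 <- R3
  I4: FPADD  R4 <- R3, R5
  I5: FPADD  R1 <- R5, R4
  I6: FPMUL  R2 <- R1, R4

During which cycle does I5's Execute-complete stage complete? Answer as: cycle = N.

cycle = 29

I1  is:1  ro:2  ex:5  wr:6
I2  is:7  ro:8  ex:11  wr:12  — struct: FPADD busy until I1 writes@6
I3  is:13  ro:14  ex:17  wr:18  — struct: FPADD busy until I2 writes@12
I4  is:19  ro:20  ex:23  wr:24  — struct: FPADD busy until I3 writes@18
I5  is:25  ro:26  ex:29  wr:30  — struct: FPADD busy until I4 writes@24
I6  is:26  ro:31  ex:36  wr:37  — RAW R1: wait I5 write@30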